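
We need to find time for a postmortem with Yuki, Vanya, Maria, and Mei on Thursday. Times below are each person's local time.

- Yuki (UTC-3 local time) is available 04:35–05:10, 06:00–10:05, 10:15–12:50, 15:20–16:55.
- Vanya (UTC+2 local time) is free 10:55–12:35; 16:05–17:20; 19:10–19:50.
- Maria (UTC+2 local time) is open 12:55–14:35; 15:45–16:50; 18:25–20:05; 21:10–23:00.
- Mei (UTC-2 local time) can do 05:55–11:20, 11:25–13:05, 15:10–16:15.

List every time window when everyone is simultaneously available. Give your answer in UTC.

Yuki in UTC: 07:35-08:10, 09:00-13:05, 13:15-15:50, 18:20-19:55 (add 3h to convert from UTC-3).
Vanya in UTC: 08:55-10:35, 14:05-15:20, 17:10-17:50 (subtract 2h to convert from UTC+2).
Maria in UTC: 10:55-12:35, 13:45-14:50, 16:25-18:05, 19:10-21:00 (subtract 2h to convert from UTC+2).
Mei in UTC: 07:55-13:20, 13:25-15:05, 17:10-18:15 (add 2h to convert from UTC-2).
Yuki ∩ Vanya: 09:00-10:35, 14:05-15:20.
Yuki ∩ Vanya ∩ Maria: 14:05-14:50.
Yuki ∩ Vanya ∩ Maria ∩ Mei: 14:05-14:50.
So the common availability across everyone is 14:05-14:50.

14:05-14:50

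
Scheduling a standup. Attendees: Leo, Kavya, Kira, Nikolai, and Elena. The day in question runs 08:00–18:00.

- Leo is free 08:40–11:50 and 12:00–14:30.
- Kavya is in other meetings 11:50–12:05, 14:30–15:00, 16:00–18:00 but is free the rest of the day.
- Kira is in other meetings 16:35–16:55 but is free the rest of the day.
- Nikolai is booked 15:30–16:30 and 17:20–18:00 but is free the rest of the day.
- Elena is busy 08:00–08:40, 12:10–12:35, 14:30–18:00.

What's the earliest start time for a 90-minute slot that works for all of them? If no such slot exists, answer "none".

Leo free: 08:40-11:50, 12:00-14:30.
Kavya free: 08:00-11:50, 12:05-14:30, 15:00-16:00 (invert busy blocks within the working day).
Kira free: 08:00-16:35, 16:55-18:00 (invert busy blocks within the working day).
Nikolai free: 08:00-15:30, 16:30-17:20 (invert busy blocks within the working day).
Elena free: 08:40-12:10, 12:35-14:30 (invert busy blocks within the working day).
Leo ∩ Kavya: 08:40-11:50, 12:05-14:30.
Leo ∩ Kavya ∩ Kira: 08:40-11:50, 12:05-14:30.
Leo ∩ Kavya ∩ Kira ∩ Nikolai: 08:40-11:50, 12:05-14:30.
Leo ∩ Kavya ∩ Kira ∩ Nikolai ∩ Elena: 08:40-11:50, 12:05-12:10, 12:35-14:30.
So the common availability across everyone is 08:40-11:50, 12:05-12:10, 12:35-14:30.
The first common window of at least 90 minutes is 08:40-11:50, so the earliest start is 08:40.

08:40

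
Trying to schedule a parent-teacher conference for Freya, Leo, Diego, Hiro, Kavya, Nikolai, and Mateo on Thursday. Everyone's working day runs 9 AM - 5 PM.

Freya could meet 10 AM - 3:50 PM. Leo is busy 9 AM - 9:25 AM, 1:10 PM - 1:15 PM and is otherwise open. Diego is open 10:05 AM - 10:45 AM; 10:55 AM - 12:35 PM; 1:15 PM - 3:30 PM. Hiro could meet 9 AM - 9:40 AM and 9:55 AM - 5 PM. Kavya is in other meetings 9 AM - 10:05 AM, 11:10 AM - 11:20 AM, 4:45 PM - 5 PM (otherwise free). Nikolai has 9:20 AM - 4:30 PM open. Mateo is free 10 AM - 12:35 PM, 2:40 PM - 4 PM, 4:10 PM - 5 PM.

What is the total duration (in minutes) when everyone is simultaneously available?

180

Freya free: 10:00-15:50.
Leo free: 09:25-13:10, 13:15-17:00 (invert busy blocks within the working day).
Diego free: 10:05-10:45, 10:55-12:35, 13:15-15:30.
Hiro free: 09:00-09:40, 09:55-17:00.
Kavya free: 10:05-11:10, 11:20-16:45 (invert busy blocks within the working day).
Nikolai free: 09:20-16:30.
Mateo free: 10:00-12:35, 14:40-16:00, 16:10-17:00.
Freya ∩ Leo: 10:00-13:10, 13:15-15:50.
Freya ∩ Leo ∩ Diego: 10:05-10:45, 10:55-12:35, 13:15-15:30.
Freya ∩ Leo ∩ Diego ∩ Hiro: 10:05-10:45, 10:55-12:35, 13:15-15:30.
Freya ∩ Leo ∩ Diego ∩ Hiro ∩ Kavya: 10:05-10:45, 10:55-11:10, 11:20-12:35, 13:15-15:30.
Freya ∩ Leo ∩ Diego ∩ Hiro ∩ Kavya ∩ Nikolai: 10:05-10:45, 10:55-11:10, 11:20-12:35, 13:15-15:30.
Freya ∩ Leo ∩ Diego ∩ Hiro ∩ Kavya ∩ Nikolai ∩ Mateo: 10:05-10:45, 10:55-11:10, 11:20-12:35, 14:40-15:30.
So the common availability across everyone is 10:05-10:45, 10:55-11:10, 11:20-12:35, 14:40-15:30.
Summing the common windows: 40 + 15 + 75 + 50 = 180 minutes.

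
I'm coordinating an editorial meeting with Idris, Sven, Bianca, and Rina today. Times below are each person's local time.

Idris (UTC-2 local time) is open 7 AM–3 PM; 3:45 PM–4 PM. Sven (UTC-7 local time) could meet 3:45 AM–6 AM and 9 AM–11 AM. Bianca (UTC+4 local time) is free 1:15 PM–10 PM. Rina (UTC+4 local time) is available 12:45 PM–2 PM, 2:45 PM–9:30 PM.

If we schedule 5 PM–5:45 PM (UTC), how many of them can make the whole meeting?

2

Idris in UTC: 09:00-17:00, 17:45-18:00 (add 2h to convert from UTC-2).
Sven in UTC: 10:45-13:00, 16:00-18:00 (add 7h to convert from UTC-7).
Bianca in UTC: 09:15-18:00 (subtract 4h to convert from UTC+4).
Rina in UTC: 08:45-10:00, 10:45-17:30 (subtract 4h to convert from UTC+4).
Sven and Bianca can make the full 17:00-17:45 slot — that's 2.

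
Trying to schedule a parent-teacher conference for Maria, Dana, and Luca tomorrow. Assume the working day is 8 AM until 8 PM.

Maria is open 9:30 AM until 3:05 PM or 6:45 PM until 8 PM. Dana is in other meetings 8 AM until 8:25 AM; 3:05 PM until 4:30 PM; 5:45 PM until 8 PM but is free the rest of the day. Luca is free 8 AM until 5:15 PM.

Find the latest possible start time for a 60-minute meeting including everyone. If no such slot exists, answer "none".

14:05

Maria free: 09:30-15:05, 18:45-20:00.
Dana free: 08:25-15:05, 16:30-17:45 (invert busy blocks within the working day).
Luca free: 08:00-17:15.
Maria ∩ Dana: 09:30-15:05.
Maria ∩ Dana ∩ Luca: 09:30-15:05.
The last common window of at least 60 minutes is 09:30-15:05; a 60-minute meeting can start as late as 14:05 and still end by 15:05.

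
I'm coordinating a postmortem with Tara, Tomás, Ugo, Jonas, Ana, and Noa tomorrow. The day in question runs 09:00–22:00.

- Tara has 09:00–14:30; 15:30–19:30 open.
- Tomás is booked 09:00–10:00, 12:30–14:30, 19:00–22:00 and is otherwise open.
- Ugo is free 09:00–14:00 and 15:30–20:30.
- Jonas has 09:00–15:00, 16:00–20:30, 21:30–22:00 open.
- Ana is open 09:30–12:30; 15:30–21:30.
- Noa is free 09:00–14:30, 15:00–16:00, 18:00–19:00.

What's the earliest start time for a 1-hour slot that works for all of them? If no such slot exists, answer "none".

10:00

Tara free: 09:00-14:30, 15:30-19:30.
Tomás free: 10:00-12:30, 14:30-19:00 (invert busy blocks within the working day).
Ugo free: 09:00-14:00, 15:30-20:30.
Jonas free: 09:00-15:00, 16:00-20:30, 21:30-22:00.
Ana free: 09:30-12:30, 15:30-21:30.
Noa free: 09:00-14:30, 15:00-16:00, 18:00-19:00.
Tara ∩ Tomás: 10:00-12:30, 15:30-19:00.
Tara ∩ Tomás ∩ Ugo: 10:00-12:30, 15:30-19:00.
Tara ∩ Tomás ∩ Ugo ∩ Jonas: 10:00-12:30, 16:00-19:00.
Tara ∩ Tomás ∩ Ugo ∩ Jonas ∩ Ana: 10:00-12:30, 16:00-19:00.
Tara ∩ Tomás ∩ Ugo ∩ Jonas ∩ Ana ∩ Noa: 10:00-12:30, 18:00-19:00.
The first common window of at least 60 minutes is 10:00-12:30, so the earliest start is 10:00.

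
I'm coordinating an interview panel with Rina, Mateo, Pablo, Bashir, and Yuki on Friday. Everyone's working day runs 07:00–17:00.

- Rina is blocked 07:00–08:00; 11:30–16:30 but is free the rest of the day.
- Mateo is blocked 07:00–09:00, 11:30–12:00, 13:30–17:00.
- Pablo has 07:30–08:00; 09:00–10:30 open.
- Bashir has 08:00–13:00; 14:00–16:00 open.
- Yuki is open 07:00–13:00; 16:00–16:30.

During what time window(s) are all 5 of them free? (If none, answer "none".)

09:00-10:30

Rina free: 08:00-11:30, 16:30-17:00 (invert busy blocks within the working day).
Mateo free: 09:00-11:30, 12:00-13:30 (invert busy blocks within the working day).
Pablo free: 07:30-08:00, 09:00-10:30.
Bashir free: 08:00-13:00, 14:00-16:00.
Yuki free: 07:00-13:00, 16:00-16:30.
Rina ∩ Mateo: 09:00-11:30.
Rina ∩ Mateo ∩ Pablo: 09:00-10:30.
Rina ∩ Mateo ∩ Pablo ∩ Bashir: 09:00-10:30.
Rina ∩ Mateo ∩ Pablo ∩ Bashir ∩ Yuki: 09:00-10:30.
Those are the intersection windows.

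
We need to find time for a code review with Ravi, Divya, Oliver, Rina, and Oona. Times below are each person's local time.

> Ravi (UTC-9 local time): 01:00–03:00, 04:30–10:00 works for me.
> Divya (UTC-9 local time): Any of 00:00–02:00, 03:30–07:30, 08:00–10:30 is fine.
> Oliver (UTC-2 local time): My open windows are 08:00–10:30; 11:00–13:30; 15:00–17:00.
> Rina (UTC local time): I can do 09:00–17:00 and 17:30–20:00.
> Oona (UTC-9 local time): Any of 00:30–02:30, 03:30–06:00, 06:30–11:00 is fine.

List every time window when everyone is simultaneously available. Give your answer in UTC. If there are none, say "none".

Ravi in UTC: 10:00-12:00, 13:30-19:00 (add 9h to convert from UTC-9).
Divya in UTC: 09:00-11:00, 12:30-16:30, 17:00-19:30 (add 9h to convert from UTC-9).
Oliver in UTC: 10:00-12:30, 13:00-15:30, 17:00-19:00 (add 2h to convert from UTC-2).
Rina in UTC: 09:00-17:00, 17:30-20:00.
Oona in UTC: 09:30-11:30, 12:30-15:00, 15:30-20:00 (add 9h to convert from UTC-9).
Ravi ∩ Divya: 10:00-11:00, 13:30-16:30, 17:00-19:00.
Ravi ∩ Divya ∩ Oliver: 10:00-11:00, 13:30-15:30, 17:00-19:00.
Ravi ∩ Divya ∩ Oliver ∩ Rina: 10:00-11:00, 13:30-15:30, 17:30-19:00.
Ravi ∩ Divya ∩ Oliver ∩ Rina ∩ Oona: 10:00-11:00, 13:30-15:00, 17:30-19:00.

10:00-11:00, 13:30-15:00, 17:30-19:00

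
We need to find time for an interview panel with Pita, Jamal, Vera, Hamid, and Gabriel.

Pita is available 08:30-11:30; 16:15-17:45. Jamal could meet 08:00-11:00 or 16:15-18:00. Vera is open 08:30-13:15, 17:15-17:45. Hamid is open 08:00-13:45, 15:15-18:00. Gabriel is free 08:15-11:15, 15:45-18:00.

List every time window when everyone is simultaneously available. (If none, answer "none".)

08:30-11:00, 17:15-17:45

Pita ∩ Jamal: 08:30-11:00, 16:15-17:45.
Pita ∩ Jamal ∩ Vera: 08:30-11:00, 17:15-17:45.
Pita ∩ Jamal ∩ Vera ∩ Hamid: 08:30-11:00, 17:15-17:45.
Pita ∩ Jamal ∩ Vera ∩ Hamid ∩ Gabriel: 08:30-11:00, 17:15-17:45.
So the common availability across everyone is 08:30-11:00, 17:15-17:45.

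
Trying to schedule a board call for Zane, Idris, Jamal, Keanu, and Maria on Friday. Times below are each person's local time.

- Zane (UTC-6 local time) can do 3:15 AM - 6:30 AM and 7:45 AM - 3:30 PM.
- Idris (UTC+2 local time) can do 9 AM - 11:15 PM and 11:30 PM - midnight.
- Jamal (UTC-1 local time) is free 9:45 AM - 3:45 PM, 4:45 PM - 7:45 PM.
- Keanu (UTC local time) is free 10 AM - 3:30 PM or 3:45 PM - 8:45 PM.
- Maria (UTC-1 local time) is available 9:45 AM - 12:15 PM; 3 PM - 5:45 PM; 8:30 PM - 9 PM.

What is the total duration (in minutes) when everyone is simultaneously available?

Zane in UTC: 09:15-12:30, 13:45-21:30 (add 6h to convert from UTC-6).
Idris in UTC: 07:00-21:15, 21:30-22:00 (subtract 2h to convert from UTC+2).
Jamal in UTC: 10:45-16:45, 17:45-20:45 (add 1h to convert from UTC-1).
Keanu in UTC: 10:00-15:30, 15:45-20:45.
Maria in UTC: 10:45-13:15, 16:00-18:45, 21:30-22:00 (add 1h to convert from UTC-1).
Zane ∩ Idris: 09:15-12:30, 13:45-21:15.
Zane ∩ Idris ∩ Jamal: 10:45-12:30, 13:45-16:45, 17:45-20:45.
Zane ∩ Idris ∩ Jamal ∩ Keanu: 10:45-12:30, 13:45-15:30, 15:45-16:45, 17:45-20:45.
Zane ∩ Idris ∩ Jamal ∩ Keanu ∩ Maria: 10:45-12:30, 16:00-16:45, 17:45-18:45.
Summing the common windows: 105 + 45 + 60 = 210 minutes.

210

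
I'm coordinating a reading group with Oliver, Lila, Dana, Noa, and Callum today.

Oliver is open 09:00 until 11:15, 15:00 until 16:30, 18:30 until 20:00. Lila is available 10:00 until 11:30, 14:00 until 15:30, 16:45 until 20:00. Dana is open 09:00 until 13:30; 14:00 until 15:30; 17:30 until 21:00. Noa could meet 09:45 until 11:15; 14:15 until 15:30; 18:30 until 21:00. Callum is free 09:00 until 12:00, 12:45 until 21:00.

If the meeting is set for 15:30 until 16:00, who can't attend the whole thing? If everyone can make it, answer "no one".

Dana, Lila, Noa

Oliver: free for 15:30-16:00. Lila: not fully free for 15:30-16:00. Dana: not fully free for 15:30-16:00. Noa: not fully free for 15:30-16:00. Callum: free for 15:30-16:00.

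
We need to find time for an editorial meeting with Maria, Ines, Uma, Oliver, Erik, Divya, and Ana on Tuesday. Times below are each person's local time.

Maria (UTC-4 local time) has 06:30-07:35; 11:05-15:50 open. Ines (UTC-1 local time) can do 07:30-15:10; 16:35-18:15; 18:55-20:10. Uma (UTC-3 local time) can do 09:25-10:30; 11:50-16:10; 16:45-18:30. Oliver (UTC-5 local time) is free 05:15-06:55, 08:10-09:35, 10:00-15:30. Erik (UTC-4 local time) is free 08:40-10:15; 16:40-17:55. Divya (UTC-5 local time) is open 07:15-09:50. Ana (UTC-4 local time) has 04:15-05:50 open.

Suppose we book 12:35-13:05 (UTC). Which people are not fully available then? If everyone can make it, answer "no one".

Maria in UTC: 10:30-11:35, 15:05-19:50 (add 4h to convert from UTC-4).
Ines in UTC: 08:30-16:10, 17:35-19:15, 19:55-21:10 (add 1h to convert from UTC-1).
Uma in UTC: 12:25-13:30, 14:50-19:10, 19:45-21:30 (add 3h to convert from UTC-3).
Oliver in UTC: 10:15-11:55, 13:10-14:35, 15:00-20:30 (add 5h to convert from UTC-5).
Erik in UTC: 12:40-14:15, 20:40-21:55 (add 4h to convert from UTC-4).
Divya in UTC: 12:15-14:50 (add 5h to convert from UTC-5).
Ana in UTC: 08:15-09:50 (add 4h to convert from UTC-4).
Maria: not fully free for 12:35-13:05. Ines: free for 12:35-13:05. Uma: free for 12:35-13:05. Oliver: not fully free for 12:35-13:05. Erik: not fully free for 12:35-13:05. Divya: free for 12:35-13:05. Ana: not fully free for 12:35-13:05.

Ana, Erik, Maria, Oliver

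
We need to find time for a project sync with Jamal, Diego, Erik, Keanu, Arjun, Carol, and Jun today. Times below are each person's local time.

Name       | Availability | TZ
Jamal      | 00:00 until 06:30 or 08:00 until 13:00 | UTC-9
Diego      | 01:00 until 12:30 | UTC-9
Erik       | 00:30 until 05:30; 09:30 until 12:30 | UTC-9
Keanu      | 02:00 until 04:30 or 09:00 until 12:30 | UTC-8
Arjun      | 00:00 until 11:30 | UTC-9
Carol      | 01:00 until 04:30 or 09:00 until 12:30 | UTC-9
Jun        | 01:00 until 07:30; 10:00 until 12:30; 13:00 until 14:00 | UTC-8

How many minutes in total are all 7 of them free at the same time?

Jamal in UTC: 09:00-15:30, 17:00-22:00 (add 9h to convert from UTC-9).
Diego in UTC: 10:00-21:30 (add 9h to convert from UTC-9).
Erik in UTC: 09:30-14:30, 18:30-21:30 (add 9h to convert from UTC-9).
Keanu in UTC: 10:00-12:30, 17:00-20:30 (add 8h to convert from UTC-8).
Arjun in UTC: 09:00-20:30 (add 9h to convert from UTC-9).
Carol in UTC: 10:00-13:30, 18:00-21:30 (add 9h to convert from UTC-9).
Jun in UTC: 09:00-15:30, 18:00-20:30, 21:00-22:00 (add 8h to convert from UTC-8).
Jamal ∩ Diego: 10:00-15:30, 17:00-21:30.
Jamal ∩ Diego ∩ Erik: 10:00-14:30, 18:30-21:30.
Jamal ∩ Diego ∩ Erik ∩ Keanu: 10:00-12:30, 18:30-20:30.
Jamal ∩ Diego ∩ Erik ∩ Keanu ∩ Arjun: 10:00-12:30, 18:30-20:30.
Jamal ∩ Diego ∩ Erik ∩ Keanu ∩ Arjun ∩ Carol: 10:00-12:30, 18:30-20:30.
Jamal ∩ Diego ∩ Erik ∩ Keanu ∩ Arjun ∩ Carol ∩ Jun: 10:00-12:30, 18:30-20:30.
Summing the common windows: 150 + 120 = 270 minutes.

270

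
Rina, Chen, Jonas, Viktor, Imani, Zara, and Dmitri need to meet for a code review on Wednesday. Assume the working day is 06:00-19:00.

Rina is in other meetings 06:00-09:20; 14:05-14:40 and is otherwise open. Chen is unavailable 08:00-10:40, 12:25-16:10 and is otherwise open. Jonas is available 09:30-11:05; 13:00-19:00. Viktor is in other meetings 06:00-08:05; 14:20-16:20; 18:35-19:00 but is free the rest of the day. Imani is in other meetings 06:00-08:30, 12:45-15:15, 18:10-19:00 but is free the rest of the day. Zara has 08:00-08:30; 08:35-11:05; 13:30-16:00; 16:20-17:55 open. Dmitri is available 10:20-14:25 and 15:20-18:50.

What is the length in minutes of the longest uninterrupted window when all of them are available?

Rina free: 09:20-14:05, 14:40-19:00 (invert busy blocks within the working day).
Chen free: 06:00-08:00, 10:40-12:25, 16:10-19:00 (invert busy blocks within the working day).
Jonas free: 09:30-11:05, 13:00-19:00.
Viktor free: 08:05-14:20, 16:20-18:35 (invert busy blocks within the working day).
Imani free: 08:30-12:45, 15:15-18:10 (invert busy blocks within the working day).
Zara free: 08:00-08:30, 08:35-11:05, 13:30-16:00, 16:20-17:55.
Dmitri free: 10:20-14:25, 15:20-18:50.
Rina ∩ Chen: 10:40-12:25, 16:10-19:00.
Rina ∩ Chen ∩ Jonas: 10:40-11:05, 16:10-19:00.
Rina ∩ Chen ∩ Jonas ∩ Viktor: 10:40-11:05, 16:20-18:35.
Rina ∩ Chen ∩ Jonas ∩ Viktor ∩ Imani: 10:40-11:05, 16:20-18:10.
Rina ∩ Chen ∩ Jonas ∩ Viktor ∩ Imani ∩ Zara: 10:40-11:05, 16:20-17:55.
Rina ∩ Chen ∩ Jonas ∩ Viktor ∩ Imani ∩ Zara ∩ Dmitri: 10:40-11:05, 16:20-17:55.
The longest is 16:20-17:55 at 95 minutes.

95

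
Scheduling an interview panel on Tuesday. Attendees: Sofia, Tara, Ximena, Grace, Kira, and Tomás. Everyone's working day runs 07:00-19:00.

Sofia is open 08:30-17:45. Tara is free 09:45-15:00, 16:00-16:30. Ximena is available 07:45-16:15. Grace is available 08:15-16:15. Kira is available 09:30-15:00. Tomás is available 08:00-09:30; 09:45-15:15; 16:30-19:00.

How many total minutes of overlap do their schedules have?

Sofia ∩ Tara: 09:45-15:00, 16:00-16:30.
Sofia ∩ Tara ∩ Ximena: 09:45-15:00, 16:00-16:15.
Sofia ∩ Tara ∩ Ximena ∩ Grace: 09:45-15:00, 16:00-16:15.
Sofia ∩ Tara ∩ Ximena ∩ Grace ∩ Kira: 09:45-15:00.
Sofia ∩ Tara ∩ Ximena ∩ Grace ∩ Kira ∩ Tomás: 09:45-15:00.
That's a single block of 315 minutes.

315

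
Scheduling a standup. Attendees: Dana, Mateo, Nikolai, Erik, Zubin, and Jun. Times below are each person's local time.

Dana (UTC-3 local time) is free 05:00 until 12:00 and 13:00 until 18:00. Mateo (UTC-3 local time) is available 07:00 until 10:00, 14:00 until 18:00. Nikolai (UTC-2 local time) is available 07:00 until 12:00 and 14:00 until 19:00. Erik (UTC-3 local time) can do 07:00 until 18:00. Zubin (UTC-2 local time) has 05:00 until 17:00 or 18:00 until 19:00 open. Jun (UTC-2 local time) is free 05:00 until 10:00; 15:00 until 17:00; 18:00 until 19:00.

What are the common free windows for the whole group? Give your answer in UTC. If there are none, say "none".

10:00-12:00, 17:00-19:00, 20:00-21:00

Dana in UTC: 08:00-15:00, 16:00-21:00 (add 3h to convert from UTC-3).
Mateo in UTC: 10:00-13:00, 17:00-21:00 (add 3h to convert from UTC-3).
Nikolai in UTC: 09:00-14:00, 16:00-21:00 (add 2h to convert from UTC-2).
Erik in UTC: 10:00-21:00 (add 3h to convert from UTC-3).
Zubin in UTC: 07:00-19:00, 20:00-21:00 (add 2h to convert from UTC-2).
Jun in UTC: 07:00-12:00, 17:00-19:00, 20:00-21:00 (add 2h to convert from UTC-2).
Dana ∩ Mateo: 10:00-13:00, 17:00-21:00.
Dana ∩ Mateo ∩ Nikolai: 10:00-13:00, 17:00-21:00.
Dana ∩ Mateo ∩ Nikolai ∩ Erik: 10:00-13:00, 17:00-21:00.
Dana ∩ Mateo ∩ Nikolai ∩ Erik ∩ Zubin: 10:00-13:00, 17:00-19:00, 20:00-21:00.
Dana ∩ Mateo ∩ Nikolai ∩ Erik ∩ Zubin ∩ Jun: 10:00-12:00, 17:00-19:00, 20:00-21:00.
So the common availability across everyone is 10:00-12:00, 17:00-19:00, 20:00-21:00.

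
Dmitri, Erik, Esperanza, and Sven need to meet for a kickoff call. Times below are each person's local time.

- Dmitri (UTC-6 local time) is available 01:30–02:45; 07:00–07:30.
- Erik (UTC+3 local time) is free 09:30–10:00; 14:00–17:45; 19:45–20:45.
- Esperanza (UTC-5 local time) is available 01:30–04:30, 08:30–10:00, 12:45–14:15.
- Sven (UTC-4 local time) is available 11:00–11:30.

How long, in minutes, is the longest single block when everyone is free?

0

Dmitri in UTC: 07:30-08:45, 13:00-13:30 (add 6h to convert from UTC-6).
Erik in UTC: 06:30-07:00, 11:00-14:45, 16:45-17:45 (subtract 3h to convert from UTC+3).
Esperanza in UTC: 06:30-09:30, 13:30-15:00, 17:45-19:15 (add 5h to convert from UTC-5).
Sven in UTC: 15:00-15:30 (add 4h to convert from UTC-4).
Dmitri ∩ Erik: 13:00-13:30.
Dmitri ∩ Erik ∩ Esperanza: ∅.
Dmitri ∩ Erik ∩ Esperanza ∩ Sven: ∅.
There is no time when everyone is free.
No common window exists, so the longest block is 0 minutes.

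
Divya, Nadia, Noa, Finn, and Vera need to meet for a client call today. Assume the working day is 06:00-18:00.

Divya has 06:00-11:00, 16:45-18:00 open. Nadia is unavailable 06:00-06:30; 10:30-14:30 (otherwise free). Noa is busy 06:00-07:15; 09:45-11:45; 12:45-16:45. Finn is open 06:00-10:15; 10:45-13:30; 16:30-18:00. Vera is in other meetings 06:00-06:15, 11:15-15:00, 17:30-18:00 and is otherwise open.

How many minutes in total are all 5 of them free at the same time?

Divya free: 06:00-11:00, 16:45-18:00.
Nadia free: 06:30-10:30, 14:30-18:00 (invert busy blocks within the working day).
Noa free: 07:15-09:45, 11:45-12:45, 16:45-18:00 (invert busy blocks within the working day).
Finn free: 06:00-10:15, 10:45-13:30, 16:30-18:00.
Vera free: 06:15-11:15, 15:00-17:30 (invert busy blocks within the working day).
Divya ∩ Nadia: 06:30-10:30, 16:45-18:00.
Divya ∩ Nadia ∩ Noa: 07:15-09:45, 16:45-18:00.
Divya ∩ Nadia ∩ Noa ∩ Finn: 07:15-09:45, 16:45-18:00.
Divya ∩ Nadia ∩ Noa ∩ Finn ∩ Vera: 07:15-09:45, 16:45-17:30.
Summing the common windows: 150 + 45 = 195 minutes.

195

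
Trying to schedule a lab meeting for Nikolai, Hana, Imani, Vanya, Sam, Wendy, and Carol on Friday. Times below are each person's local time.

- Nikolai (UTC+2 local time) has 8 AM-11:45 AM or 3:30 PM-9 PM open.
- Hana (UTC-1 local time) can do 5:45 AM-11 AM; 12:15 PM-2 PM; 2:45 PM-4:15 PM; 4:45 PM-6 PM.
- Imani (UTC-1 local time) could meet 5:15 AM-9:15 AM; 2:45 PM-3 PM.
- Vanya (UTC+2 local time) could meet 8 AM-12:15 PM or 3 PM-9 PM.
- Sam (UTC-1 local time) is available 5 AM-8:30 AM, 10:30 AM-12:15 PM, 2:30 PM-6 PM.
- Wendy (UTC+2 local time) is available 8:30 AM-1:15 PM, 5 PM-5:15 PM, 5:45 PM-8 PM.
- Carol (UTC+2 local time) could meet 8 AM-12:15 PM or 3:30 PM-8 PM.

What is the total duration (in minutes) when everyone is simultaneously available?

180

Nikolai in UTC: 06:00-09:45, 13:30-19:00 (subtract 2h to convert from UTC+2).
Hana in UTC: 06:45-12:00, 13:15-15:00, 15:45-17:15, 17:45-19:00 (add 1h to convert from UTC-1).
Imani in UTC: 06:15-10:15, 15:45-16:00 (add 1h to convert from UTC-1).
Vanya in UTC: 06:00-10:15, 13:00-19:00 (subtract 2h to convert from UTC+2).
Sam in UTC: 06:00-09:30, 11:30-13:15, 15:30-19:00 (add 1h to convert from UTC-1).
Wendy in UTC: 06:30-11:15, 15:00-15:15, 15:45-18:00 (subtract 2h to convert from UTC+2).
Carol in UTC: 06:00-10:15, 13:30-18:00 (subtract 2h to convert from UTC+2).
Nikolai ∩ Hana: 06:45-09:45, 13:30-15:00, 15:45-17:15, 17:45-19:00.
Nikolai ∩ Hana ∩ Imani: 06:45-09:45, 15:45-16:00.
Nikolai ∩ Hana ∩ Imani ∩ Vanya: 06:45-09:45, 15:45-16:00.
Nikolai ∩ Hana ∩ Imani ∩ Vanya ∩ Sam: 06:45-09:30, 15:45-16:00.
Nikolai ∩ Hana ∩ Imani ∩ Vanya ∩ Sam ∩ Wendy: 06:45-09:30, 15:45-16:00.
Nikolai ∩ Hana ∩ Imani ∩ Vanya ∩ Sam ∩ Wendy ∩ Carol: 06:45-09:30, 15:45-16:00.
Those are the intersection windows.
Summing the common windows: 165 + 15 = 180 minutes.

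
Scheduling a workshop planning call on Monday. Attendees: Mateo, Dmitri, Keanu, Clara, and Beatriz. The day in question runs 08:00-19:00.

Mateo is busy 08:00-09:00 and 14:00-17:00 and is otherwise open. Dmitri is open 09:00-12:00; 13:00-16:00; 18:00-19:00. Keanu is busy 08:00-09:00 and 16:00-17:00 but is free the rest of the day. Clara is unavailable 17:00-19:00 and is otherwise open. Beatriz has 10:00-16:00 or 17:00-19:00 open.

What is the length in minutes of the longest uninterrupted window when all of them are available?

Mateo free: 09:00-14:00, 17:00-19:00 (invert busy blocks within the working day).
Dmitri free: 09:00-12:00, 13:00-16:00, 18:00-19:00.
Keanu free: 09:00-16:00, 17:00-19:00 (invert busy blocks within the working day).
Clara free: 08:00-17:00 (invert busy blocks within the working day).
Beatriz free: 10:00-16:00, 17:00-19:00.
Mateo ∩ Dmitri: 09:00-12:00, 13:00-14:00, 18:00-19:00.
Mateo ∩ Dmitri ∩ Keanu: 09:00-12:00, 13:00-14:00, 18:00-19:00.
Mateo ∩ Dmitri ∩ Keanu ∩ Clara: 09:00-12:00, 13:00-14:00.
Mateo ∩ Dmitri ∩ Keanu ∩ Clara ∩ Beatriz: 10:00-12:00, 13:00-14:00.
So the common availability across everyone is 10:00-12:00, 13:00-14:00.
The longest is 10:00-12:00 at 120 minutes.

120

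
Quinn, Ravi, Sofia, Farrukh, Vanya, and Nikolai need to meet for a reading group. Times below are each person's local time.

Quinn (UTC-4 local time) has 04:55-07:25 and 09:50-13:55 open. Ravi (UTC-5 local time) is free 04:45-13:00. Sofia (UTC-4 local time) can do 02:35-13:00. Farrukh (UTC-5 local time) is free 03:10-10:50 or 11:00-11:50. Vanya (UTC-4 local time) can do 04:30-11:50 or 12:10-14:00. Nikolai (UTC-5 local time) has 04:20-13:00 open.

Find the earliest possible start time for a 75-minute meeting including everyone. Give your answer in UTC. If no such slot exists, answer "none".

09:45

Quinn in UTC: 08:55-11:25, 13:50-17:55 (add 4h to convert from UTC-4).
Ravi in UTC: 09:45-18:00 (add 5h to convert from UTC-5).
Sofia in UTC: 06:35-17:00 (add 4h to convert from UTC-4).
Farrukh in UTC: 08:10-15:50, 16:00-16:50 (add 5h to convert from UTC-5).
Vanya in UTC: 08:30-15:50, 16:10-18:00 (add 4h to convert from UTC-4).
Nikolai in UTC: 09:20-18:00 (add 5h to convert from UTC-5).
Quinn ∩ Ravi: 09:45-11:25, 13:50-17:55.
Quinn ∩ Ravi ∩ Sofia: 09:45-11:25, 13:50-17:00.
Quinn ∩ Ravi ∩ Sofia ∩ Farrukh: 09:45-11:25, 13:50-15:50, 16:00-16:50.
Quinn ∩ Ravi ∩ Sofia ∩ Farrukh ∩ Vanya: 09:45-11:25, 13:50-15:50, 16:10-16:50.
Quinn ∩ Ravi ∩ Sofia ∩ Farrukh ∩ Vanya ∩ Nikolai: 09:45-11:25, 13:50-15:50, 16:10-16:50.
So the common availability across everyone is 09:45-11:25, 13:50-15:50, 16:10-16:50.
The first common window of at least 75 minutes is 09:45-11:25, so the earliest start is 09:45.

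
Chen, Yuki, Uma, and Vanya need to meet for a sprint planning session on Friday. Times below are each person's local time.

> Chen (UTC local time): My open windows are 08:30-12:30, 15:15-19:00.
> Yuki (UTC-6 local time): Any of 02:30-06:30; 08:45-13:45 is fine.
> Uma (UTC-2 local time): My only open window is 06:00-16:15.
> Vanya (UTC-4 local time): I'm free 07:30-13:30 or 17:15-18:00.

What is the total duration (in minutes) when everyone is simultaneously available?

195

Chen in UTC: 08:30-12:30, 15:15-19:00.
Yuki in UTC: 08:30-12:30, 14:45-19:45 (add 6h to convert from UTC-6).
Uma in UTC: 08:00-18:15 (add 2h to convert from UTC-2).
Vanya in UTC: 11:30-17:30, 21:15-22:00 (add 4h to convert from UTC-4).
Chen ∩ Yuki: 08:30-12:30, 15:15-19:00.
Chen ∩ Yuki ∩ Uma: 08:30-12:30, 15:15-18:15.
Chen ∩ Yuki ∩ Uma ∩ Vanya: 11:30-12:30, 15:15-17:30.
Those are the intersection windows.
Summing the common windows: 60 + 135 = 195 minutes.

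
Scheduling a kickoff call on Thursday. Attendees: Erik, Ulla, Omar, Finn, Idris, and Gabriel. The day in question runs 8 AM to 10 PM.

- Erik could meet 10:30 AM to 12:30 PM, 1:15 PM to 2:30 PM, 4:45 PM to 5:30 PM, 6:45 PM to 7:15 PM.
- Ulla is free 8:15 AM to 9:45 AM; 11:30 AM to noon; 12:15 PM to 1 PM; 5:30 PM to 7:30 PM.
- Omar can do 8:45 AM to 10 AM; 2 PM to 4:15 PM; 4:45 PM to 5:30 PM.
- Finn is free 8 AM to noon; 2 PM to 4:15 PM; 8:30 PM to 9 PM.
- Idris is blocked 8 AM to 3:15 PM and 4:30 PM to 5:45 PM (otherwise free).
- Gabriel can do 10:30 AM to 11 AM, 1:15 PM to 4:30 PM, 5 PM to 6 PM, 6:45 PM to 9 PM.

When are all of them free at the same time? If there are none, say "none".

none

Erik free: 10:30-12:30, 13:15-14:30, 16:45-17:30, 18:45-19:15.
Ulla free: 08:15-09:45, 11:30-12:00, 12:15-13:00, 17:30-19:30.
Omar free: 08:45-10:00, 14:00-16:15, 16:45-17:30.
Finn free: 08:00-12:00, 14:00-16:15, 20:30-21:00.
Idris free: 15:15-16:30, 17:45-22:00 (invert busy blocks within the working day).
Gabriel free: 10:30-11:00, 13:15-16:30, 17:00-18:00, 18:45-21:00.
Erik ∩ Ulla: 11:30-12:00, 12:15-12:30, 18:45-19:15.
Erik ∩ Ulla ∩ Omar: ∅.
Erik ∩ Ulla ∩ Omar ∩ Finn: ∅.
Erik ∩ Ulla ∩ Omar ∩ Finn ∩ Idris: ∅.
Erik ∩ Ulla ∩ Omar ∩ Finn ∩ Idris ∩ Gabriel: ∅.
There is no time when everyone is free.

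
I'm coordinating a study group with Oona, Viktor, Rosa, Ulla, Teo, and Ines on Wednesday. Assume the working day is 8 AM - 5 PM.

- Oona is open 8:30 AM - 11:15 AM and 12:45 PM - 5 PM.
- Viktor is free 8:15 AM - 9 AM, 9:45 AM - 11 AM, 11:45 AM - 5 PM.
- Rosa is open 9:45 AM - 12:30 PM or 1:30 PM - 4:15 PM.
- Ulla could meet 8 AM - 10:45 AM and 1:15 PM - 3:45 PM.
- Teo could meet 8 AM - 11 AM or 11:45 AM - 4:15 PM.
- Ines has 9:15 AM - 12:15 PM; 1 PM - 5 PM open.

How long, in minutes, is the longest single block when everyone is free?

135

Oona ∩ Viktor: 08:30-09:00, 09:45-11:00, 12:45-17:00.
Oona ∩ Viktor ∩ Rosa: 09:45-11:00, 13:30-16:15.
Oona ∩ Viktor ∩ Rosa ∩ Ulla: 09:45-10:45, 13:30-15:45.
Oona ∩ Viktor ∩ Rosa ∩ Ulla ∩ Teo: 09:45-10:45, 13:30-15:45.
Oona ∩ Viktor ∩ Rosa ∩ Ulla ∩ Teo ∩ Ines: 09:45-10:45, 13:30-15:45.
The longest is 13:30-15:45 at 135 minutes.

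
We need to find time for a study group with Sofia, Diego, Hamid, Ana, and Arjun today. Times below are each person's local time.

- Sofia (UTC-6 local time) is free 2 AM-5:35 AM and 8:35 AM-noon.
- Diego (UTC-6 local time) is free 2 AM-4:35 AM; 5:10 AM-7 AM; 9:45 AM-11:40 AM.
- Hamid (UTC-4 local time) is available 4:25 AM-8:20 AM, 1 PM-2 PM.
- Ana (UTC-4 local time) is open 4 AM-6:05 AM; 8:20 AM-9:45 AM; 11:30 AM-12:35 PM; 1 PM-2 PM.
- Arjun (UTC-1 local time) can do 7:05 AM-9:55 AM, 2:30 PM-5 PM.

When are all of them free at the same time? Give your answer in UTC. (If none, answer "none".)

Sofia in UTC: 08:00-11:35, 14:35-18:00 (add 6h to convert from UTC-6).
Diego in UTC: 08:00-10:35, 11:10-13:00, 15:45-17:40 (add 6h to convert from UTC-6).
Hamid in UTC: 08:25-12:20, 17:00-18:00 (add 4h to convert from UTC-4).
Ana in UTC: 08:00-10:05, 12:20-13:45, 15:30-16:35, 17:00-18:00 (add 4h to convert from UTC-4).
Arjun in UTC: 08:05-10:55, 15:30-18:00 (add 1h to convert from UTC-1).
Sofia ∩ Diego: 08:00-10:35, 11:10-11:35, 15:45-17:40.
Sofia ∩ Diego ∩ Hamid: 08:25-10:35, 11:10-11:35, 17:00-17:40.
Sofia ∩ Diego ∩ Hamid ∩ Ana: 08:25-10:05, 17:00-17:40.
Sofia ∩ Diego ∩ Hamid ∩ Ana ∩ Arjun: 08:25-10:05, 17:00-17:40.
Those are the intersection windows.

08:25-10:05, 17:00-17:40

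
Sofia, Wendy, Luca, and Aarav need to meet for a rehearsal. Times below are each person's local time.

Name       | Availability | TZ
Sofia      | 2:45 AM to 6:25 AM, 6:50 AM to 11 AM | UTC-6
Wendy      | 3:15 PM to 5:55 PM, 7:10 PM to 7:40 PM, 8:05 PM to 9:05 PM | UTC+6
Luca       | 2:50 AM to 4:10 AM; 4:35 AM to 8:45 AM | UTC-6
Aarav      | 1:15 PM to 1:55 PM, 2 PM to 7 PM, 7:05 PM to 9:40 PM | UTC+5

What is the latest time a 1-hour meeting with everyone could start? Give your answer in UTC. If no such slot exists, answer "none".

Sofia in UTC: 08:45-12:25, 12:50-17:00 (add 6h to convert from UTC-6).
Wendy in UTC: 09:15-11:55, 13:10-13:40, 14:05-15:05 (subtract 6h to convert from UTC+6).
Luca in UTC: 08:50-10:10, 10:35-14:45 (add 6h to convert from UTC-6).
Aarav in UTC: 08:15-08:55, 09:00-14:00, 14:05-16:40 (subtract 5h to convert from UTC+5).
Sofia ∩ Wendy: 09:15-11:55, 13:10-13:40, 14:05-15:05.
Sofia ∩ Wendy ∩ Luca: 09:15-10:10, 10:35-11:55, 13:10-13:40, 14:05-14:45.
Sofia ∩ Wendy ∩ Luca ∩ Aarav: 09:15-10:10, 10:35-11:55, 13:10-13:40, 14:05-14:45.
So the common availability across everyone is 09:15-10:10, 10:35-11:55, 13:10-13:40, 14:05-14:45.
The last common window of at least 60 minutes is 10:35-11:55; a 60-minute meeting can start as late as 10:55 and still end by 11:55.

10:55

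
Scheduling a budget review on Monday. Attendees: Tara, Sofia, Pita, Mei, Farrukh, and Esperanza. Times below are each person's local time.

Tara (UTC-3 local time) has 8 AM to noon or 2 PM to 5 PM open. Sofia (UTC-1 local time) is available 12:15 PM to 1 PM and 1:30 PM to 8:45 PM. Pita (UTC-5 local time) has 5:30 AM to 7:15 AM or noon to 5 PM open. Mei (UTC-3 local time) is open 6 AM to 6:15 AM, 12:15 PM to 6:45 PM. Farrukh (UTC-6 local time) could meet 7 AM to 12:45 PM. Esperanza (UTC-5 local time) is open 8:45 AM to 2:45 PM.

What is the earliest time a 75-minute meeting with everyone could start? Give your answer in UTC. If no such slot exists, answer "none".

Tara in UTC: 11:00-15:00, 17:00-20:00 (add 3h to convert from UTC-3).
Sofia in UTC: 13:15-14:00, 14:30-21:45 (add 1h to convert from UTC-1).
Pita in UTC: 10:30-12:15, 17:00-22:00 (add 5h to convert from UTC-5).
Mei in UTC: 09:00-09:15, 15:15-21:45 (add 3h to convert from UTC-3).
Farrukh in UTC: 13:00-18:45 (add 6h to convert from UTC-6).
Esperanza in UTC: 13:45-19:45 (add 5h to convert from UTC-5).
Tara ∩ Sofia: 13:15-14:00, 14:30-15:00, 17:00-20:00.
Tara ∩ Sofia ∩ Pita: 17:00-20:00.
Tara ∩ Sofia ∩ Pita ∩ Mei: 17:00-20:00.
Tara ∩ Sofia ∩ Pita ∩ Mei ∩ Farrukh: 17:00-18:45.
Tara ∩ Sofia ∩ Pita ∩ Mei ∩ Farrukh ∩ Esperanza: 17:00-18:45.
Those are the intersection windows.
The first common window of at least 75 minutes is 17:00-18:45, so the earliest start is 17:00.

17:00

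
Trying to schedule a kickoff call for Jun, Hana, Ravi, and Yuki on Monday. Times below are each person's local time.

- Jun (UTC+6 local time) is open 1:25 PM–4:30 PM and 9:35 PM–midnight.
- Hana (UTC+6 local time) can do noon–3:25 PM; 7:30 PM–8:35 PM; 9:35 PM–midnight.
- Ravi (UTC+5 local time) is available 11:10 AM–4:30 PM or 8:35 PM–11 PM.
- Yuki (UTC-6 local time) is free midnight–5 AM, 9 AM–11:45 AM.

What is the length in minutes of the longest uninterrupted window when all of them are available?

Jun in UTC: 07:25-10:30, 15:35-18:00 (subtract 6h to convert from UTC+6).
Hana in UTC: 06:00-09:25, 13:30-14:35, 15:35-18:00 (subtract 6h to convert from UTC+6).
Ravi in UTC: 06:10-11:30, 15:35-18:00 (subtract 5h to convert from UTC+5).
Yuki in UTC: 06:00-11:00, 15:00-17:45 (add 6h to convert from UTC-6).
Jun ∩ Hana: 07:25-09:25, 15:35-18:00.
Jun ∩ Hana ∩ Ravi: 07:25-09:25, 15:35-18:00.
Jun ∩ Hana ∩ Ravi ∩ Yuki: 07:25-09:25, 15:35-17:45.
So the common availability across everyone is 07:25-09:25, 15:35-17:45.
The longest is 15:35-17:45 at 130 minutes.

130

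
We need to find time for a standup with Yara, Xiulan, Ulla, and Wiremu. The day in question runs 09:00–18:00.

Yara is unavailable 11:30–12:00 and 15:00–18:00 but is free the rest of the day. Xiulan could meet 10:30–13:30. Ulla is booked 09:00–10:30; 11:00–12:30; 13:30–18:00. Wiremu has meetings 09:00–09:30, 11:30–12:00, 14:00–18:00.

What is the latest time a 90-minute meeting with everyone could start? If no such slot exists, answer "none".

Yara free: 09:00-11:30, 12:00-15:00 (invert busy blocks within the working day).
Xiulan free: 10:30-13:30.
Ulla free: 10:30-11:00, 12:30-13:30 (invert busy blocks within the working day).
Wiremu free: 09:30-11:30, 12:00-14:00 (invert busy blocks within the working day).
Yara ∩ Xiulan: 10:30-11:30, 12:00-13:30.
Yara ∩ Xiulan ∩ Ulla: 10:30-11:00, 12:30-13:30.
Yara ∩ Xiulan ∩ Ulla ∩ Wiremu: 10:30-11:00, 12:30-13:30.
No common window is at least 90 minutes long.

none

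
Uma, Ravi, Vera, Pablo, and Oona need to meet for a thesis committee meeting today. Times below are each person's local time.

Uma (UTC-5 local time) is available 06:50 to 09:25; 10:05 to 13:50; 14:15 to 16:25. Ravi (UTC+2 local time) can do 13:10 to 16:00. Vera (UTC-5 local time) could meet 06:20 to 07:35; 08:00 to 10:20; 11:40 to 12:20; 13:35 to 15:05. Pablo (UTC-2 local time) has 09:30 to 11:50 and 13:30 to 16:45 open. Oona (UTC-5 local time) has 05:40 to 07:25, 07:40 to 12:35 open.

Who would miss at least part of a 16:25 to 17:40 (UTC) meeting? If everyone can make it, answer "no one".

Uma in UTC: 11:50-14:25, 15:05-18:50, 19:15-21:25 (add 5h to convert from UTC-5).
Ravi in UTC: 11:10-14:00 (subtract 2h to convert from UTC+2).
Vera in UTC: 11:20-12:35, 13:00-15:20, 16:40-17:20, 18:35-20:05 (add 5h to convert from UTC-5).
Pablo in UTC: 11:30-13:50, 15:30-18:45 (add 2h to convert from UTC-2).
Oona in UTC: 10:40-12:25, 12:40-17:35 (add 5h to convert from UTC-5).
Uma: free for 16:25-17:40. Ravi: not fully free for 16:25-17:40. Vera: not fully free for 16:25-17:40. Pablo: free for 16:25-17:40. Oona: not fully free for 16:25-17:40.

Oona, Ravi, Vera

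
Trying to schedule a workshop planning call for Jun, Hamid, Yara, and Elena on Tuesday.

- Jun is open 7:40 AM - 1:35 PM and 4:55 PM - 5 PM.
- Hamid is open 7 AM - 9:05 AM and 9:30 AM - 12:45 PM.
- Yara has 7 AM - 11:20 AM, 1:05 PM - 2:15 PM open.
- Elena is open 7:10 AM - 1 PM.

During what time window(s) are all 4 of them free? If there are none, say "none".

Jun ∩ Hamid: 07:40-09:05, 09:30-12:45.
Jun ∩ Hamid ∩ Yara: 07:40-09:05, 09:30-11:20.
Jun ∩ Hamid ∩ Yara ∩ Elena: 07:40-09:05, 09:30-11:20.
Those are the intersection windows.

07:40-09:05, 09:30-11:20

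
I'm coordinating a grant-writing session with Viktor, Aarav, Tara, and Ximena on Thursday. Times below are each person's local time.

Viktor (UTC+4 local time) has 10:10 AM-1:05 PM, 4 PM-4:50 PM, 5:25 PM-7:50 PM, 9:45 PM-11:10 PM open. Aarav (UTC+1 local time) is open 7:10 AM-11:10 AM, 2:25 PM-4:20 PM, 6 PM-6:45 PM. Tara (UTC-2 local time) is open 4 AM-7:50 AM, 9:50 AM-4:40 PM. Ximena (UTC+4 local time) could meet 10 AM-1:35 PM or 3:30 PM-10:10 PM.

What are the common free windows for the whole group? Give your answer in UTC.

Viktor in UTC: 06:10-09:05, 12:00-12:50, 13:25-15:50, 17:45-19:10 (subtract 4h to convert from UTC+4).
Aarav in UTC: 06:10-10:10, 13:25-15:20, 17:00-17:45 (subtract 1h to convert from UTC+1).
Tara in UTC: 06:00-09:50, 11:50-18:40 (add 2h to convert from UTC-2).
Ximena in UTC: 06:00-09:35, 11:30-18:10 (subtract 4h to convert from UTC+4).
Viktor ∩ Aarav: 06:10-09:05, 13:25-15:20.
Viktor ∩ Aarav ∩ Tara: 06:10-09:05, 13:25-15:20.
Viktor ∩ Aarav ∩ Tara ∩ Ximena: 06:10-09:05, 13:25-15:20.

06:10-09:05, 13:25-15:20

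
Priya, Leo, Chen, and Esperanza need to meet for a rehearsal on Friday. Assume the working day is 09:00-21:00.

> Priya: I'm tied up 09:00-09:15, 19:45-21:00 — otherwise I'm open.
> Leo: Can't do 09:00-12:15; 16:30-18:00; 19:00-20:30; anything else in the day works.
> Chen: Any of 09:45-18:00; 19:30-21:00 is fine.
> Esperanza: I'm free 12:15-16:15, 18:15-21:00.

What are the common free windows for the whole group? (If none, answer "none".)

12:15-16:15

Priya free: 09:15-19:45 (invert busy blocks within the working day).
Leo free: 12:15-16:30, 18:00-19:00, 20:30-21:00 (invert busy blocks within the working day).
Chen free: 09:45-18:00, 19:30-21:00.
Esperanza free: 12:15-16:15, 18:15-21:00.
Priya ∩ Leo: 12:15-16:30, 18:00-19:00.
Priya ∩ Leo ∩ Chen: 12:15-16:30.
Priya ∩ Leo ∩ Chen ∩ Esperanza: 12:15-16:15.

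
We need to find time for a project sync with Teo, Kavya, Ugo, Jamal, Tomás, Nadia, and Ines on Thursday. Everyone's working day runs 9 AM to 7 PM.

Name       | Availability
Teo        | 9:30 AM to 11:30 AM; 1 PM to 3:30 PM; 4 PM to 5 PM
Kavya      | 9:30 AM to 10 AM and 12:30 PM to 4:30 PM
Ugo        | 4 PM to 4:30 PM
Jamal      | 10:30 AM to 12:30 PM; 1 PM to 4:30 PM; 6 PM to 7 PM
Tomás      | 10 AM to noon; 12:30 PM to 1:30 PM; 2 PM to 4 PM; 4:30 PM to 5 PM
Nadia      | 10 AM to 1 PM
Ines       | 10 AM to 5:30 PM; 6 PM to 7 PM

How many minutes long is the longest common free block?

Teo ∩ Kavya: 09:30-10:00, 13:00-15:30, 16:00-16:30.
Teo ∩ Kavya ∩ Ugo: 16:00-16:30.
Teo ∩ Kavya ∩ Ugo ∩ Jamal: 16:00-16:30.
Teo ∩ Kavya ∩ Ugo ∩ Jamal ∩ Tomás: ∅.
Teo ∩ Kavya ∩ Ugo ∩ Jamal ∩ Tomás ∩ Nadia: ∅.
Teo ∩ Kavya ∩ Ugo ∩ Jamal ∩ Tomás ∩ Nadia ∩ Ines: ∅.
There is no time when everyone is free.
No common window exists, so the longest block is 0 minutes.

0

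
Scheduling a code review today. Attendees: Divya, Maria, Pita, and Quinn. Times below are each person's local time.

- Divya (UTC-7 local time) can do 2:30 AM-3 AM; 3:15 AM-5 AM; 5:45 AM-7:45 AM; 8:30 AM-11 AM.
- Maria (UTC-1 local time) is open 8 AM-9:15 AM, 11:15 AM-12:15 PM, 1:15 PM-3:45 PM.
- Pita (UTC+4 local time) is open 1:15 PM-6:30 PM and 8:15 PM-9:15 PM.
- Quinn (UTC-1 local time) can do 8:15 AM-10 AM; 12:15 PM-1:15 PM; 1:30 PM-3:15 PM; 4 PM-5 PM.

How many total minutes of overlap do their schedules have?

Divya in UTC: 09:30-10:00, 10:15-12:00, 12:45-14:45, 15:30-18:00 (add 7h to convert from UTC-7).
Maria in UTC: 09:00-10:15, 12:15-13:15, 14:15-16:45 (add 1h to convert from UTC-1).
Pita in UTC: 09:15-14:30, 16:15-17:15 (subtract 4h to convert from UTC+4).
Quinn in UTC: 09:15-11:00, 13:15-14:15, 14:30-16:15, 17:00-18:00 (add 1h to convert from UTC-1).
Divya ∩ Maria: 09:30-10:00, 12:45-13:15, 14:15-14:45, 15:30-16:45.
Divya ∩ Maria ∩ Pita: 09:30-10:00, 12:45-13:15, 14:15-14:30, 16:15-16:45.
Divya ∩ Maria ∩ Pita ∩ Quinn: 09:30-10:00.
Those are the intersection windows.
That's a single block of 30 minutes.

30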